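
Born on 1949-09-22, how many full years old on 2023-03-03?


Birth: 1949-09-22
Reference: 2023-03-03
Year difference: 2023 - 1949 = 74
Birthday not yet reached in 2023, subtract 1

73 years old


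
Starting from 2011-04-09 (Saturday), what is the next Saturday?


Current: Saturday
Target: Saturday
Days ahead: 7

Next Saturday: 2011-04-16


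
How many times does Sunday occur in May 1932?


May 1932 has 31 days
Anchor: Jan 1, 1932. With p = 1932 - 1 = 1931: (p + p//4 - p//100 + p//400) mod 7 = (1931 + 482 - 19 + 4) mod 7 = 2398 mod 7 = 4 -> Friday (Mon=0 ... Sun=6)
Days before May (Jan-Apr): 121; May 1 index = (4 + 121) mod 7 = 6 -> Sunday
First Sunday is May 1
Sundays: 1, 8, 15, 22, 29

5 Sundays


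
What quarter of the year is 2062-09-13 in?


Month: September (month 9)
Q1: Jan-Mar, Q2: Apr-Jun, Q3: Jul-Sep, Q4: Oct-Dec

Q3


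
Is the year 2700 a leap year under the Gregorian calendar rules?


Gregorian leap year rule: divisible by 4, but not by 100, unless also by 400.
2700 is divisible by 100 but not 400 -> not a leap year

No


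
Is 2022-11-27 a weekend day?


Anchor: Jan 1, 2022. With p = 2022 - 1 = 2021: (p + p//4 - p//100 + p//400) mod 7 = (2021 + 505 - 20 + 5) mod 7 = 2511 mod 7 = 5 -> Saturday (Mon=0 ... Sun=6)
Day of year: 331; offset = 330
Weekday index = (5 + 330) mod 7 = 6 -> Sunday
Weekend days: Saturday, Sunday

Yes


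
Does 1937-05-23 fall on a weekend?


Anchor: Jan 1, 1937. With p = 1937 - 1 = 1936: (p + p//4 - p//100 + p//400) mod 7 = (1936 + 484 - 19 + 4) mod 7 = 2405 mod 7 = 4 -> Friday (Mon=0 ... Sun=6)
Day of year: 143; offset = 142
Weekday index = (4 + 142) mod 7 = 6 -> Sunday
Weekend days: Saturday, Sunday

Yes


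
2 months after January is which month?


January is month 1
1 + 2 = 3

March


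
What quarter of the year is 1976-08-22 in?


Month: August (month 8)
Q1: Jan-Mar, Q2: Apr-Jun, Q3: Jul-Sep, Q4: Oct-Dec

Q3


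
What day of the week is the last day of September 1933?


September 1933 has 30 days
Anchor: Jan 1, 1933. With p = 1933 - 1 = 1932: (p + p//4 - p//100 + p//400) mod 7 = (1932 + 483 - 19 + 4) mod 7 = 2400 mod 7 = 6 -> Sunday (Mon=0 ... Sun=6)
Days before September (Jan-Aug): 243; September 1 index = (6 + 243) mod 7 = 4 -> Friday
Last day offset: 30 - 1 = 29 days
Weekday index = (4 + 29) mod 7 = 5

Saturday, September 30


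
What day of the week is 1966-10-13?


Date: October 13, 1966
Anchor: Jan 1, 1966. With p = 1966 - 1 = 1965: (p + p//4 - p//100 + p//400) mod 7 = (1965 + 491 - 19 + 4) mod 7 = 2441 mod 7 = 5 -> Saturday (Mon=0 ... Sun=6)
Days before October (Jan-Sep): 273; offset = 273 + 13 - 1 = 285
Weekday index = (5 + 285) mod 7 = 3

Day of the week: Thursday


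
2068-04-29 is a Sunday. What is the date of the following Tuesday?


Current: Sunday
Target: Tuesday
Days ahead: 2

Next Tuesday: 2068-05-01


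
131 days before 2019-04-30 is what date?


Start: 2019-04-30, subtract 131 days
Back 30 days from April 30 reaches March 31, 2019 -> 101 left
March 2019 has 31 days -> back to February 28, 2019 -> 70 left
February 2019 has 28 days -> back to January 31, 2019 -> 42 left
January 2019 has 31 days -> back to December 31, 2018 -> 11 left
December 2018: 31 - 11 = 20 -> lands on December 20

Result: 2018-12-20


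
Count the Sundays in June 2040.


June 2040 has 30 days
Anchor: Jan 1, 2040. With p = 2040 - 1 = 2039: (p + p//4 - p//100 + p//400) mod 7 = (2039 + 509 - 20 + 5) mod 7 = 2533 mod 7 = 6 -> Sunday (Mon=0 ... Sun=6)
Days before June (Jan-May): 152; June 1 index = (6 + 152) mod 7 = 4 -> Friday
First Sunday is June 3
Sundays: 3, 10, 17, 24

4 Sundays


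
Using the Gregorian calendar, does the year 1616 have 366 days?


Gregorian leap year rule: divisible by 4, but not by 100, unless also by 400.
1616 is divisible by 4 but not 100 -> leap year

Yes


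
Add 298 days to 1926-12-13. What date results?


Start: 1926-12-13, add 298 days
December 1926 has 31 days: 31 - 13 = 18 days to December 31 -> 280 left
January 1927 has 31 days -> 249 left
February 1927 has 28 days -> 221 left
March 1927 has 31 days -> 190 left
April 1927 has 30 days -> 160 left
May 1927 has 31 days -> 129 left
June 1927 has 30 days -> 99 left
July 1927 has 31 days -> 68 left
August 1927 has 31 days -> 37 left
September 1927 has 30 days -> 7 left
October 1927: 7 <= 31 -> lands on October 7

Result: 1927-10-07


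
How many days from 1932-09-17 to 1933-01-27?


From 1932-09-17 to 1933-01-27
1932-09-17: days before September = 31 + 29 + 31 + 30 + 31 + 30 + 31 + 31 = 244 (1932 is a leap year); day of year = 244 + 17 = 261
1933-01-27: day of year = 27
Rest of 1932: 366 - 261 = 105
Total = 105 + 27 = 132

132 days


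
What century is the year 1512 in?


Century = (year - 1) // 100 + 1
= (1512 - 1) // 100 + 1
= 1511 // 100 + 1
= 15 + 1

16th century


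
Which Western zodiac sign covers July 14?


Date: July 14
Conventional tropical zodiac dates: Cancer from June 21 onward; Leo starts July 23
July 14 falls within the Cancer range

Cancer


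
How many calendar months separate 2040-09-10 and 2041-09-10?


From September 2040 to September 2041
1 year * 12 = 12 months = 12

12 months


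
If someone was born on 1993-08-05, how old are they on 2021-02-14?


Birth: 1993-08-05
Reference: 2021-02-14
Year difference: 2021 - 1993 = 28
Birthday not yet reached in 2021, subtract 1

27 years old


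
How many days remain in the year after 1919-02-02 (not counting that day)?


Day of year: 33 of 365
Remaining = 365 - 33

332 days


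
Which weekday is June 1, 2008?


Target: June 1, 2008
Anchor: Jan 1, 2008. With p = 2008 - 1 = 2007: (p + p//4 - p//100 + p//400) mod 7 = (2007 + 501 - 20 + 5) mod 7 = 2493 mod 7 = 1 -> Tuesday (Mon=0 ... Sun=6)
Days before June (Jan-May): 152 days
Weekday index = (1 + 152) mod 7 = 6

Sunday


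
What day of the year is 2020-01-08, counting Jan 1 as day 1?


Date: January 8, 2020
No months before January
Plus 8 days in January

Day of year: 8


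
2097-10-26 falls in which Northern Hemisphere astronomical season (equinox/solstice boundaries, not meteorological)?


Date: October 26
Astronomical Autumn (approx.; exact equinox/solstice day varies by year): September 22 to December 20
October 26 falls within the Autumn window

Autumn


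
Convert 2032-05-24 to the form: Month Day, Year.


ISO 2032-05-24 parses as year=2032, month=05, day=24
Month 5 -> May

May 24, 2032


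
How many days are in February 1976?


February 1976 (leap year: yes)

29 days


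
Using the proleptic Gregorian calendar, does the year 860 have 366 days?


Gregorian leap year rule: divisible by 4, but not by 100, unless also by 400.
860 is divisible by 4 but not 100 -> leap year

Yes


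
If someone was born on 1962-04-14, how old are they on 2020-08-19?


Birth: 1962-04-14
Reference: 2020-08-19
Year difference: 2020 - 1962 = 58

58 years old


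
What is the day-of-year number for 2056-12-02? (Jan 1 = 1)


Date: December 2, 2056
Days in months 1 through 11: 335
Plus 2 days in December

Day of year: 337


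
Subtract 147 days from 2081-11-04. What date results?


Start: 2081-11-04, subtract 147 days
Back 4 days from November 4 reaches October 31, 2081 -> 143 left
October 2081 has 31 days -> back to September 30, 2081 -> 112 left
September 2081 has 30 days -> back to August 31, 2081 -> 82 left
August 2081 has 31 days -> back to July 31, 2081 -> 51 left
July 2081 has 31 days -> back to June 30, 2081 -> 20 left
June 2081: 30 - 20 = 10 -> lands on June 10

Result: 2081-06-10


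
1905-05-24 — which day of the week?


Date: May 24, 1905
Anchor: Jan 1, 1905. With p = 1905 - 1 = 1904: (p + p//4 - p//100 + p//400) mod 7 = (1904 + 476 - 19 + 4) mod 7 = 2365 mod 7 = 6 -> Sunday (Mon=0 ... Sun=6)
Days before May (Jan-Apr): 120; offset = 120 + 24 - 1 = 143
Weekday index = (6 + 143) mod 7 = 2

Day of the week: Wednesday


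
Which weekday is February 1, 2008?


Target: February 1, 2008
Anchor: Jan 1, 2008. With p = 2008 - 1 = 2007: (p + p//4 - p//100 + p//400) mod 7 = (2007 + 501 - 20 + 5) mod 7 = 2493 mod 7 = 1 -> Tuesday (Mon=0 ... Sun=6)
Days before February (Jan): 31 days
Weekday index = (1 + 31) mod 7 = 4

Friday


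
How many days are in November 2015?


November 2015

30 days


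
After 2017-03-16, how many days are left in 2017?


Day of year: 75 of 365
Remaining = 365 - 75

290 days


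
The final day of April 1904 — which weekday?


April 1904 has 30 days
Anchor: Jan 1, 1904. With p = 1904 - 1 = 1903: (p + p//4 - p//100 + p//400) mod 7 = (1903 + 475 - 19 + 4) mod 7 = 2363 mod 7 = 4 -> Friday (Mon=0 ... Sun=6)
Days before April (Jan-Mar): 91; April 1 index = (4 + 91) mod 7 = 4 -> Friday
Last day offset: 30 - 1 = 29 days
Weekday index = (4 + 29) mod 7 = 5

Saturday, April 30


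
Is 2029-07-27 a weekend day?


Anchor: Jan 1, 2029. With p = 2029 - 1 = 2028: (p + p//4 - p//100 + p//400) mod 7 = (2028 + 507 - 20 + 5) mod 7 = 2520 mod 7 = 0 -> Monday (Mon=0 ... Sun=6)
Day of year: 208; offset = 207
Weekday index = (0 + 207) mod 7 = 4 -> Friday
Weekend days: Saturday, Sunday

No


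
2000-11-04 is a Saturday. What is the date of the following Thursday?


Current: Saturday
Target: Thursday
Days ahead: 5

Next Thursday: 2000-11-09


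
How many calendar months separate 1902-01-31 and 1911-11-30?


From January 1902 to November 1911
9 years * 12 = 108 months, plus 10 months = 118

118 months


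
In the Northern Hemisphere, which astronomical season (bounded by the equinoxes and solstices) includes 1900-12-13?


Date: December 13
Astronomical Autumn (approx.; exact equinox/solstice day varies by year): September 22 to December 20
December 13 falls within the Autumn window

Autumn


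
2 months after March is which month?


March is month 3
3 + 2 = 5

May


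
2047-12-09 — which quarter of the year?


Month: December (month 12)
Q1: Jan-Mar, Q2: Apr-Jun, Q3: Jul-Sep, Q4: Oct-Dec

Q4


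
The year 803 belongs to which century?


Century = (year - 1) // 100 + 1
= (803 - 1) // 100 + 1
= 802 // 100 + 1
= 8 + 1

9th century


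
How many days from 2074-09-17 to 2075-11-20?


From 2074-09-17 to 2075-11-20
2074-09-17: days before September = 31 + 28 + 31 + 30 + 31 + 30 + 31 + 31 = 243 (2074 is not a leap year); day of year = 243 + 17 = 260
2075-11-20: days before November = 31 + 28 + 31 + 30 + 31 + 30 + 31 + 31 + 30 + 31 = 304 (2075 is not a leap year); day of year = 304 + 20 = 324
Rest of 2074: 365 - 260 = 105
Total = 105 + 324 = 429

429 days


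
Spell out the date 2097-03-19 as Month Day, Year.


ISO 2097-03-19 parses as year=2097, month=03, day=19
Month 3 -> March

March 19, 2097


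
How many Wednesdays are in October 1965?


October 1965 has 31 days
Anchor: Jan 1, 1965. With p = 1965 - 1 = 1964: (p + p//4 - p//100 + p//400) mod 7 = (1964 + 491 - 19 + 4) mod 7 = 2440 mod 7 = 4 -> Friday (Mon=0 ... Sun=6)
Days before October (Jan-Sep): 273; October 1 index = (4 + 273) mod 7 = 4 -> Friday
First Wednesday is October 6
Wednesdays: 6, 13, 20, 27

4 Wednesdays


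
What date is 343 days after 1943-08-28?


Start: 1943-08-28, add 343 days
August 1943 has 31 days: 31 - 28 = 3 days to August 31 -> 340 left
September 1943 has 30 days -> 310 left
October 1943 has 31 days -> 279 left
November 1943 has 30 days -> 249 left
December 1943 has 31 days -> 218 left
January 1944 has 31 days -> 187 left
February 1944 has 29 days -> 158 left
March 1944 has 31 days -> 127 left
April 1944 has 30 days -> 97 left
May 1944 has 31 days -> 66 left
June 1944 has 30 days -> 36 left
July 1944 has 31 days -> 5 left
August 1944: 5 <= 31 -> lands on August 5

Result: 1944-08-05


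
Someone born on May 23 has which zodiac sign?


Date: May 23
Conventional tropical zodiac dates: Gemini from May 21 onward; Cancer starts June 21
May 23 falls within the Gemini range

Gemini


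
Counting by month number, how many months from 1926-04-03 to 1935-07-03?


From April 1926 to July 1935
9 years * 12 = 108 months, plus 3 months = 111

111 months


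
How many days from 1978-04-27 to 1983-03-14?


From 1978-04-27 to 1983-03-14
1978-04-27: days before April = 31 + 28 + 31 = 90 (1978 is not a leap year); day of year = 90 + 27 = 117
1983-03-14: days before March = 31 + 28 = 59 (1983 is not a leap year); day of year = 59 + 14 = 73
Rest of 1978: 365 - 117 = 248
Full years 1979 (365), 1980 (366), 1981 (365), 1982 (365): 1461
Total = 248 + 1461 + 73 = 1782

1782 days


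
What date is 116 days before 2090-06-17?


Start: 2090-06-17, subtract 116 days
Back 17 days from June 17 reaches May 31, 2090 -> 99 left
May 2090 has 31 days -> back to April 30, 2090 -> 68 left
April 2090 has 30 days -> back to March 31, 2090 -> 38 left
March 2090 has 31 days -> back to February 28, 2090 -> 7 left
February 2090: 28 - 7 = 21 -> lands on February 21

Result: 2090-02-21


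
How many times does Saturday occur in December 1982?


December 1982 has 31 days
Anchor: Jan 1, 1982. With p = 1982 - 1 = 1981: (p + p//4 - p//100 + p//400) mod 7 = (1981 + 495 - 19 + 4) mod 7 = 2461 mod 7 = 4 -> Friday (Mon=0 ... Sun=6)
Days before December (Jan-Nov): 334; December 1 index = (4 + 334) mod 7 = 2 -> Wednesday
First Saturday is December 4
Saturdays: 4, 11, 18, 25

4 Saturdays


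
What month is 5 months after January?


January is month 1
1 + 5 = 6

June


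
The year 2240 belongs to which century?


Century = (year - 1) // 100 + 1
= (2240 - 1) // 100 + 1
= 2239 // 100 + 1
= 22 + 1

23rd century


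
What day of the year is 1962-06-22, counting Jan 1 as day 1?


Date: June 22, 1962
Days in months 1 through 5: 151
Plus 22 days in June

Day of year: 173


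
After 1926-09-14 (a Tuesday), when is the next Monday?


Current: Tuesday
Target: Monday
Days ahead: 6

Next Monday: 1926-09-20


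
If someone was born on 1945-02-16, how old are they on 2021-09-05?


Birth: 1945-02-16
Reference: 2021-09-05
Year difference: 2021 - 1945 = 76

76 years old


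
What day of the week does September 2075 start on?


Target: September 1, 2075
Anchor: Jan 1, 2075. With p = 2075 - 1 = 2074: (p + p//4 - p//100 + p//400) mod 7 = (2074 + 518 - 20 + 5) mod 7 = 2577 mod 7 = 1 -> Tuesday (Mon=0 ... Sun=6)
Days before September (Jan-Aug): 243 days
Weekday index = (1 + 243) mod 7 = 6

Sunday


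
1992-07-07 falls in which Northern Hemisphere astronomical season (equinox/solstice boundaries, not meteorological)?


Date: July 7
Astronomical Summer (approx.; exact equinox/solstice day varies by year): June 21 to September 21
July 7 falls within the Summer window

Summer


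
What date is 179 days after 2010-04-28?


Start: 2010-04-28, add 179 days
April 2010 has 30 days: 30 - 28 = 2 days to April 30 -> 177 left
May 2010 has 31 days -> 146 left
June 2010 has 30 days -> 116 left
July 2010 has 31 days -> 85 left
August 2010 has 31 days -> 54 left
September 2010 has 30 days -> 24 left
October 2010: 24 <= 31 -> lands on October 24

Result: 2010-10-24


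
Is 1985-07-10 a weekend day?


Anchor: Jan 1, 1985. With p = 1985 - 1 = 1984: (p + p//4 - p//100 + p//400) mod 7 = (1984 + 496 - 19 + 4) mod 7 = 2465 mod 7 = 1 -> Tuesday (Mon=0 ... Sun=6)
Day of year: 191; offset = 190
Weekday index = (1 + 190) mod 7 = 2 -> Wednesday
Weekend days: Saturday, Sunday

No


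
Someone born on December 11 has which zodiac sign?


Date: December 11
Conventional tropical zodiac dates: Sagittarius from November 22 onward; Capricorn starts December 22
December 11 falls within the Sagittarius range

Sagittarius


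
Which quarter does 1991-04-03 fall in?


Month: April (month 4)
Q1: Jan-Mar, Q2: Apr-Jun, Q3: Jul-Sep, Q4: Oct-Dec

Q2


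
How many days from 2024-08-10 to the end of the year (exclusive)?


Day of year: 223 of 366
Remaining = 366 - 223

143 days


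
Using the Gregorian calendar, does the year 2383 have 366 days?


Gregorian leap year rule: divisible by 4, but not by 100, unless also by 400.
2383 is not divisible by 4 -> not a leap year

No


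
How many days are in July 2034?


July 2034

31 days


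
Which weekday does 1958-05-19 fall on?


Date: May 19, 1958
Anchor: Jan 1, 1958. With p = 1958 - 1 = 1957: (p + p//4 - p//100 + p//400) mod 7 = (1957 + 489 - 19 + 4) mod 7 = 2431 mod 7 = 2 -> Wednesday (Mon=0 ... Sun=6)
Days before May (Jan-Apr): 120; offset = 120 + 19 - 1 = 138
Weekday index = (2 + 138) mod 7 = 0

Day of the week: Monday


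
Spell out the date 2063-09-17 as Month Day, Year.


ISO 2063-09-17 parses as year=2063, month=09, day=17
Month 9 -> September

September 17, 2063


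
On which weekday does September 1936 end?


September 1936 has 30 days
Anchor: Jan 1, 1936. With p = 1936 - 1 = 1935: (p + p//4 - p//100 + p//400) mod 7 = (1935 + 483 - 19 + 4) mod 7 = 2403 mod 7 = 2 -> Wednesday (Mon=0 ... Sun=6)
Days before September (Jan-Aug): 244; September 1 index = (2 + 244) mod 7 = 1 -> Tuesday
Last day offset: 30 - 1 = 29 days
Weekday index = (1 + 29) mod 7 = 2

Wednesday, September 30


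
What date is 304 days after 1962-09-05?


Start: 1962-09-05, add 304 days
September 1962 has 30 days: 30 - 5 = 25 days to September 30 -> 279 left
October 1962 has 31 days -> 248 left
November 1962 has 30 days -> 218 left
December 1962 has 31 days -> 187 left
January 1963 has 31 days -> 156 left
February 1963 has 28 days -> 128 left
March 1963 has 31 days -> 97 left
April 1963 has 30 days -> 67 left
May 1963 has 31 days -> 36 left
June 1963 has 30 days -> 6 left
July 1963: 6 <= 31 -> lands on July 6

Result: 1963-07-06


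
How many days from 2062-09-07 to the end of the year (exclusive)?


Day of year: 250 of 365
Remaining = 365 - 250

115 days


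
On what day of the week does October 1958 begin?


Target: October 1, 1958
Anchor: Jan 1, 1958. With p = 1958 - 1 = 1957: (p + p//4 - p//100 + p//400) mod 7 = (1957 + 489 - 19 + 4) mod 7 = 2431 mod 7 = 2 -> Wednesday (Mon=0 ... Sun=6)
Days before October (Jan-Sep): 273 days
Weekday index = (2 + 273) mod 7 = 2

Wednesday


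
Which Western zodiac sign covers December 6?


Date: December 6
Conventional tropical zodiac dates: Sagittarius from November 22 onward; Capricorn starts December 22
December 6 falls within the Sagittarius range

Sagittarius


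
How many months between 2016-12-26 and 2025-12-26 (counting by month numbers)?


From December 2016 to December 2025
9 years * 12 = 108 months = 108

108 months


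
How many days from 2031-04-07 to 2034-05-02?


From 2031-04-07 to 2034-05-02
2031-04-07: days before April = 31 + 28 + 31 = 90 (2031 is not a leap year); day of year = 90 + 7 = 97
2034-05-02: days before May = 31 + 28 + 31 + 30 = 120 (2034 is not a leap year); day of year = 120 + 2 = 122
Rest of 2031: 365 - 97 = 268
Full years 2032 (366), 2033 (365): 731
Total = 268 + 731 + 122 = 1121

1121 days


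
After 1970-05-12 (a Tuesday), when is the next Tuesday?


Current: Tuesday
Target: Tuesday
Days ahead: 7

Next Tuesday: 1970-05-19


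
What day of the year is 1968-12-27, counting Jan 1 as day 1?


Date: December 27, 1968
Days in months 1 through 11: 335
Plus 27 days in December

Day of year: 362


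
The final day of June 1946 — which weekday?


June 1946 has 30 days
Anchor: Jan 1, 1946. With p = 1946 - 1 = 1945: (p + p//4 - p//100 + p//400) mod 7 = (1945 + 486 - 19 + 4) mod 7 = 2416 mod 7 = 1 -> Tuesday (Mon=0 ... Sun=6)
Days before June (Jan-May): 151; June 1 index = (1 + 151) mod 7 = 5 -> Saturday
Last day offset: 30 - 1 = 29 days
Weekday index = (5 + 29) mod 7 = 6

Sunday, June 30


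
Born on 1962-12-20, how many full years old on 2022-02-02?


Birth: 1962-12-20
Reference: 2022-02-02
Year difference: 2022 - 1962 = 60
Birthday not yet reached in 2022, subtract 1

59 years old


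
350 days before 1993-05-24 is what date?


Start: 1993-05-24, subtract 350 days
Back 24 days from May 24 reaches April 30, 1993 -> 326 left
April 1993 has 30 days -> back to March 31, 1993 -> 296 left
March 1993 has 31 days -> back to February 28, 1993 -> 265 left
February 1993 has 28 days -> back to January 31, 1993 -> 237 left
January 1993 has 31 days -> back to December 31, 1992 -> 206 left
December 1992 has 31 days -> back to November 30, 1992 -> 175 left
November 1992 has 30 days -> back to October 31, 1992 -> 145 left
October 1992 has 31 days -> back to September 30, 1992 -> 114 left
September 1992 has 30 days -> back to August 31, 1992 -> 84 left
August 1992 has 31 days -> back to July 31, 1992 -> 53 left
July 1992 has 31 days -> back to June 30, 1992 -> 22 left
June 1992: 30 - 22 = 8 -> lands on June 8

Result: 1992-06-08


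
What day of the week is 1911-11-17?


Date: November 17, 1911
Anchor: Jan 1, 1911. With p = 1911 - 1 = 1910: (p + p//4 - p//100 + p//400) mod 7 = (1910 + 477 - 19 + 4) mod 7 = 2372 mod 7 = 6 -> Sunday (Mon=0 ... Sun=6)
Days before November (Jan-Oct): 304; offset = 304 + 17 - 1 = 320
Weekday index = (6 + 320) mod 7 = 4

Day of the week: Friday


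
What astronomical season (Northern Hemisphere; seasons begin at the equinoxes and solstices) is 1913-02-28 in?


Date: February 28
Astronomical Winter (approx.; exact equinox/solstice day varies by year): December 21 to March 19
February 28 falls within the Winter window

Winter


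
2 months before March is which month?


March is month 3
3 - 2 = 1

January


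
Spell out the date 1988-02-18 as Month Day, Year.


ISO 1988-02-18 parses as year=1988, month=02, day=18
Month 2 -> February

February 18, 1988


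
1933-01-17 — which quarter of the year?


Month: January (month 1)
Q1: Jan-Mar, Q2: Apr-Jun, Q3: Jul-Sep, Q4: Oct-Dec

Q1


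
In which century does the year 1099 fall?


Century = (year - 1) // 100 + 1
= (1099 - 1) // 100 + 1
= 1098 // 100 + 1
= 10 + 1

11th century


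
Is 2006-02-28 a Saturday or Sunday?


Anchor: Jan 1, 2006. With p = 2006 - 1 = 2005: (p + p//4 - p//100 + p//400) mod 7 = (2005 + 501 - 20 + 5) mod 7 = 2491 mod 7 = 6 -> Sunday (Mon=0 ... Sun=6)
Day of year: 59; offset = 58
Weekday index = (6 + 58) mod 7 = 1 -> Tuesday
Weekend days: Saturday, Sunday

No


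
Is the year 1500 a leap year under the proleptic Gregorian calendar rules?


Gregorian leap year rule: divisible by 4, but not by 100, unless also by 400.
1500 is divisible by 100 but not 400 -> not a leap year

No


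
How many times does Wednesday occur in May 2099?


May 2099 has 31 days
Anchor: Jan 1, 2099. With p = 2099 - 1 = 2098: (p + p//4 - p//100 + p//400) mod 7 = (2098 + 524 - 20 + 5) mod 7 = 2607 mod 7 = 3 -> Thursday (Mon=0 ... Sun=6)
Days before May (Jan-Apr): 120; May 1 index = (3 + 120) mod 7 = 4 -> Friday
First Wednesday is May 6
Wednesdays: 6, 13, 20, 27

4 Wednesdays


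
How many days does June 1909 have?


June 1909

30 days


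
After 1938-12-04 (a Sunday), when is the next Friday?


Current: Sunday
Target: Friday
Days ahead: 5

Next Friday: 1938-12-09


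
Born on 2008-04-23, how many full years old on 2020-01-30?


Birth: 2008-04-23
Reference: 2020-01-30
Year difference: 2020 - 2008 = 12
Birthday not yet reached in 2020, subtract 1

11 years old


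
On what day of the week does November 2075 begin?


Target: November 1, 2075
Anchor: Jan 1, 2075. With p = 2075 - 1 = 2074: (p + p//4 - p//100 + p//400) mod 7 = (2074 + 518 - 20 + 5) mod 7 = 2577 mod 7 = 1 -> Tuesday (Mon=0 ... Sun=6)
Days before November (Jan-Oct): 304 days
Weekday index = (1 + 304) mod 7 = 4

Friday


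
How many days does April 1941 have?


April 1941

30 days


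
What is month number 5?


Month 5 of 12

May


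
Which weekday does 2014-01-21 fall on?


Date: January 21, 2014
Anchor: Jan 1, 2014. With p = 2014 - 1 = 2013: (p + p//4 - p//100 + p//400) mod 7 = (2013 + 503 - 20 + 5) mod 7 = 2501 mod 7 = 2 -> Wednesday (Mon=0 ... Sun=6)
Days into year = 21 - 1 = 20
Weekday index = (2 + 20) mod 7 = 1

Day of the week: Tuesday


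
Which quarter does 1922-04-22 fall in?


Month: April (month 4)
Q1: Jan-Mar, Q2: Apr-Jun, Q3: Jul-Sep, Q4: Oct-Dec

Q2


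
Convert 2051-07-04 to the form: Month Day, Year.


ISO 2051-07-04 parses as year=2051, month=07, day=04
Month 7 -> July

July 4, 2051


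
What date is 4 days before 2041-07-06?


Start: 2041-07-06, subtract 4 days
6 - 4 = 2 stays within July 2041

Result: 2041-07-02


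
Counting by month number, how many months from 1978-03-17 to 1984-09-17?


From March 1978 to September 1984
6 years * 12 = 72 months, plus 6 months = 78

78 months


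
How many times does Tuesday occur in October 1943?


October 1943 has 31 days
Anchor: Jan 1, 1943. With p = 1943 - 1 = 1942: (p + p//4 - p//100 + p//400) mod 7 = (1942 + 485 - 19 + 4) mod 7 = 2412 mod 7 = 4 -> Friday (Mon=0 ... Sun=6)
Days before October (Jan-Sep): 273; October 1 index = (4 + 273) mod 7 = 4 -> Friday
First Tuesday is October 5
Tuesdays: 5, 12, 19, 26

4 Tuesdays


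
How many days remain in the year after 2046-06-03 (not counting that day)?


Day of year: 154 of 365
Remaining = 365 - 154

211 days


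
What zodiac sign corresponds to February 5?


Date: February 5
Conventional tropical zodiac dates: Aquarius from January 20 onward; Pisces starts February 19
February 5 falls within the Aquarius range

Aquarius


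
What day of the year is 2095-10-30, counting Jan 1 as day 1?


Date: October 30, 2095
Days in months 1 through 9: 273
Plus 30 days in October

Day of year: 303


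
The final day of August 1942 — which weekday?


August 1942 has 31 days
Anchor: Jan 1, 1942. With p = 1942 - 1 = 1941: (p + p//4 - p//100 + p//400) mod 7 = (1941 + 485 - 19 + 4) mod 7 = 2411 mod 7 = 3 -> Thursday (Mon=0 ... Sun=6)
Days before August (Jan-Jul): 212; August 1 index = (3 + 212) mod 7 = 5 -> Saturday
Last day offset: 31 - 1 = 30 days
Weekday index = (5 + 30) mod 7 = 0

Monday, August 31


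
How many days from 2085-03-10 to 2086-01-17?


From 2085-03-10 to 2086-01-17
2085-03-10: days before March = 31 + 28 = 59 (2085 is not a leap year); day of year = 59 + 10 = 69
2086-01-17: day of year = 17
Rest of 2085: 365 - 69 = 296
Total = 296 + 17 = 313

313 days


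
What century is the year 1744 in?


Century = (year - 1) // 100 + 1
= (1744 - 1) // 100 + 1
= 1743 // 100 + 1
= 17 + 1

18th century


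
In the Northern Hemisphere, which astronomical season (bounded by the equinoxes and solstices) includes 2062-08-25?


Date: August 25
Astronomical Summer (approx.; exact equinox/solstice day varies by year): June 21 to September 21
August 25 falls within the Summer window

Summer


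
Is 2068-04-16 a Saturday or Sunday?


Anchor: Jan 1, 2068. With p = 2068 - 1 = 2067: (p + p//4 - p//100 + p//400) mod 7 = (2067 + 516 - 20 + 5) mod 7 = 2568 mod 7 = 6 -> Sunday (Mon=0 ... Sun=6)
Day of year: 107; offset = 106
Weekday index = (6 + 106) mod 7 = 0 -> Monday
Weekend days: Saturday, Sunday

No


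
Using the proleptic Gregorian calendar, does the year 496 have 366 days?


Gregorian leap year rule: divisible by 4, but not by 100, unless also by 400.
496 is divisible by 4 but not 100 -> leap year

Yes


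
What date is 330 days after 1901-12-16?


Start: 1901-12-16, add 330 days
December 1901 has 31 days: 31 - 16 = 15 days to December 31 -> 315 left
January 1902 has 31 days -> 284 left
February 1902 has 28 days -> 256 left
March 1902 has 31 days -> 225 left
April 1902 has 30 days -> 195 left
May 1902 has 31 days -> 164 left
June 1902 has 30 days -> 134 left
July 1902 has 31 days -> 103 left
August 1902 has 31 days -> 72 left
September 1902 has 30 days -> 42 left
October 1902 has 31 days -> 11 left
November 1902: 11 <= 30 -> lands on November 11

Result: 1902-11-11


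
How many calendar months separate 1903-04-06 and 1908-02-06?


From April 1903 to February 1908
5 years * 12 = 60 months, minus 2 months = 58

58 months


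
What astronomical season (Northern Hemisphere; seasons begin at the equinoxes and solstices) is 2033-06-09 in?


Date: June 9
Astronomical Spring (approx.; exact equinox/solstice day varies by year): March 20 to June 20
June 9 falls within the Spring window

Spring


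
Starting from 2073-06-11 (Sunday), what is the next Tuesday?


Current: Sunday
Target: Tuesday
Days ahead: 2

Next Tuesday: 2073-06-13


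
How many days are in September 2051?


September 2051

30 days


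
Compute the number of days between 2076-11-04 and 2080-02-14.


From 2076-11-04 to 2080-02-14
2076-11-04: days before November = 31 + 29 + 31 + 30 + 31 + 30 + 31 + 31 + 30 + 31 = 305 (2076 is a leap year); day of year = 305 + 4 = 309
2080-02-14: days before February = 31; day of year = 31 + 14 = 45
Rest of 2076: 366 - 309 = 57
Full years 2077 (365), 2078 (365), 2079 (365): 1095
Total = 57 + 1095 + 45 = 1197

1197 days


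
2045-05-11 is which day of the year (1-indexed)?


Date: May 11, 2045
Days in months 1 through 4: 120
Plus 11 days in May

Day of year: 131


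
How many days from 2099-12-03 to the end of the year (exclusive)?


Day of year: 337 of 365
Remaining = 365 - 337

28 days


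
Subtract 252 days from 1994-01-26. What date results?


Start: 1994-01-26, subtract 252 days
Back 26 days from January 26 reaches December 31, 1993 -> 226 left
December 1993 has 31 days -> back to November 30, 1993 -> 195 left
November 1993 has 30 days -> back to October 31, 1993 -> 165 left
October 1993 has 31 days -> back to September 30, 1993 -> 134 left
September 1993 has 30 days -> back to August 31, 1993 -> 104 left
August 1993 has 31 days -> back to July 31, 1993 -> 73 left
July 1993 has 31 days -> back to June 30, 1993 -> 42 left
June 1993 has 30 days -> back to May 31, 1993 -> 12 left
May 1993: 31 - 12 = 19 -> lands on May 19

Result: 1993-05-19


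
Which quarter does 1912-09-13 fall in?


Month: September (month 9)
Q1: Jan-Mar, Q2: Apr-Jun, Q3: Jul-Sep, Q4: Oct-Dec

Q3


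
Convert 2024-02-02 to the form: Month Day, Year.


ISO 2024-02-02 parses as year=2024, month=02, day=02
Month 2 -> February

February 2, 2024


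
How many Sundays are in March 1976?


March 1976 has 31 days
Anchor: Jan 1, 1976. With p = 1976 - 1 = 1975: (p + p//4 - p//100 + p//400) mod 7 = (1975 + 493 - 19 + 4) mod 7 = 2453 mod 7 = 3 -> Thursday (Mon=0 ... Sun=6)
Days before March (Jan-Feb): 60; March 1 index = (3 + 60) mod 7 = 0 -> Monday
First Sunday is March 7
Sundays: 7, 14, 21, 28

4 Sundays


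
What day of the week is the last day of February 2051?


February 2051 has 28 days
Anchor: Jan 1, 2051. With p = 2051 - 1 = 2050: (p + p//4 - p//100 + p//400) mod 7 = (2050 + 512 - 20 + 5) mod 7 = 2547 mod 7 = 6 -> Sunday (Mon=0 ... Sun=6)
Days before February (Jan): 31; February 1 index = (6 + 31) mod 7 = 2 -> Wednesday
Last day offset: 28 - 1 = 27 days
Weekday index = (2 + 27) mod 7 = 1

Tuesday, February 28


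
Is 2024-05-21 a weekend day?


Anchor: Jan 1, 2024. With p = 2024 - 1 = 2023: (p + p//4 - p//100 + p//400) mod 7 = (2023 + 505 - 20 + 5) mod 7 = 2513 mod 7 = 0 -> Monday (Mon=0 ... Sun=6)
Day of year: 142; offset = 141
Weekday index = (0 + 141) mod 7 = 1 -> Tuesday
Weekend days: Saturday, Sunday

No


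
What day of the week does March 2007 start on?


Target: March 1, 2007
Anchor: Jan 1, 2007. With p = 2007 - 1 = 2006: (p + p//4 - p//100 + p//400) mod 7 = (2006 + 501 - 20 + 5) mod 7 = 2492 mod 7 = 0 -> Monday (Mon=0 ... Sun=6)
Days before March (Jan-Feb): 59 days
Weekday index = (0 + 59) mod 7 = 3

Thursday


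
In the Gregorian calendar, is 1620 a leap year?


Gregorian leap year rule: divisible by 4, but not by 100, unless also by 400.
1620 is divisible by 4 but not 100 -> leap year

Yes


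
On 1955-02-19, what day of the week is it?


Date: February 19, 1955
Anchor: Jan 1, 1955. With p = 1955 - 1 = 1954: (p + p//4 - p//100 + p//400) mod 7 = (1954 + 488 - 19 + 4) mod 7 = 2427 mod 7 = 5 -> Saturday (Mon=0 ... Sun=6)
Days before February (Jan): 31; offset = 31 + 19 - 1 = 49
Weekday index = (5 + 49) mod 7 = 5

Day of the week: Saturday


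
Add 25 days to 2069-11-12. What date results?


Start: 2069-11-12, add 25 days
November 2069 has 30 days: 30 - 12 = 18 days to November 30 -> 7 left
December 2069: 7 <= 31 -> lands on December 7

Result: 2069-12-07


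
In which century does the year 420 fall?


Century = (year - 1) // 100 + 1
= (420 - 1) // 100 + 1
= 419 // 100 + 1
= 4 + 1

5th century


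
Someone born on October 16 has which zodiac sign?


Date: October 16
Conventional tropical zodiac dates: Libra from September 23 onward; Scorpio starts October 23
October 16 falls within the Libra range

Libra


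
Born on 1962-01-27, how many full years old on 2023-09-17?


Birth: 1962-01-27
Reference: 2023-09-17
Year difference: 2023 - 1962 = 61

61 years old


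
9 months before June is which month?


June is month 6
6 - 9 = -3; wrap: -3 + 12 = 9

September


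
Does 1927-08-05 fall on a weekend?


Anchor: Jan 1, 1927. With p = 1927 - 1 = 1926: (p + p//4 - p//100 + p//400) mod 7 = (1926 + 481 - 19 + 4) mod 7 = 2392 mod 7 = 5 -> Saturday (Mon=0 ... Sun=6)
Day of year: 217; offset = 216
Weekday index = (5 + 216) mod 7 = 4 -> Friday
Weekend days: Saturday, Sunday

No


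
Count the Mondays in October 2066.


October 2066 has 31 days
Anchor: Jan 1, 2066. With p = 2066 - 1 = 2065: (p + p//4 - p//100 + p//400) mod 7 = (2065 + 516 - 20 + 5) mod 7 = 2566 mod 7 = 4 -> Friday (Mon=0 ... Sun=6)
Days before October (Jan-Sep): 273; October 1 index = (4 + 273) mod 7 = 4 -> Friday
First Monday is October 4
Mondays: 4, 11, 18, 25

4 Mondays


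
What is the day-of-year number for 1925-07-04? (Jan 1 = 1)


Date: July 4, 1925
Days in months 1 through 6: 181
Plus 4 days in July

Day of year: 185


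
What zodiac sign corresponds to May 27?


Date: May 27
Conventional tropical zodiac dates: Gemini from May 21 onward; Cancer starts June 21
May 27 falls within the Gemini range

Gemini


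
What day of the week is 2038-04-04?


Date: April 4, 2038
Anchor: Jan 1, 2038. With p = 2038 - 1 = 2037: (p + p//4 - p//100 + p//400) mod 7 = (2037 + 509 - 20 + 5) mod 7 = 2531 mod 7 = 4 -> Friday (Mon=0 ... Sun=6)
Days before April (Jan-Mar): 90; offset = 90 + 4 - 1 = 93
Weekday index = (4 + 93) mod 7 = 6

Day of the week: Sunday


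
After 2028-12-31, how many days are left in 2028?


Day of year: 366 of 366
Remaining = 366 - 366

0 days


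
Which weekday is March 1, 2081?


Target: March 1, 2081
Anchor: Jan 1, 2081. With p = 2081 - 1 = 2080: (p + p//4 - p//100 + p//400) mod 7 = (2080 + 520 - 20 + 5) mod 7 = 2585 mod 7 = 2 -> Wednesday (Mon=0 ... Sun=6)
Days before March (Jan-Feb): 59 days
Weekday index = (2 + 59) mod 7 = 5

Saturday


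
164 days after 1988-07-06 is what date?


Start: 1988-07-06, add 164 days
July 1988 has 31 days: 31 - 6 = 25 days to July 31 -> 139 left
August 1988 has 31 days -> 108 left
September 1988 has 30 days -> 78 left
October 1988 has 31 days -> 47 left
November 1988 has 30 days -> 17 left
December 1988: 17 <= 31 -> lands on December 17

Result: 1988-12-17


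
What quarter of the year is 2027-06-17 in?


Month: June (month 6)
Q1: Jan-Mar, Q2: Apr-Jun, Q3: Jul-Sep, Q4: Oct-Dec

Q2


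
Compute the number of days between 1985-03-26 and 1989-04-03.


From 1985-03-26 to 1989-04-03
1985-03-26: days before March = 31 + 28 = 59 (1985 is not a leap year); day of year = 59 + 26 = 85
1989-04-03: days before April = 31 + 28 + 31 = 90 (1989 is not a leap year); day of year = 90 + 3 = 93
Rest of 1985: 365 - 85 = 280
Full years 1986 (365), 1987 (365), 1988 (366): 1096
Total = 280 + 1096 + 93 = 1469

1469 days


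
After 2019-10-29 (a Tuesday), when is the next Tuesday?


Current: Tuesday
Target: Tuesday
Days ahead: 7

Next Tuesday: 2019-11-05


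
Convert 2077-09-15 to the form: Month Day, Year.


ISO 2077-09-15 parses as year=2077, month=09, day=15
Month 9 -> September

September 15, 2077


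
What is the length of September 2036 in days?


September 2036

30 days


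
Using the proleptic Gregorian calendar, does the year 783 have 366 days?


Gregorian leap year rule: divisible by 4, but not by 100, unless also by 400.
783 is not divisible by 4 -> not a leap year

No


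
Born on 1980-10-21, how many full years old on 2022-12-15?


Birth: 1980-10-21
Reference: 2022-12-15
Year difference: 2022 - 1980 = 42

42 years old


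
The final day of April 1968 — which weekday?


April 1968 has 30 days
Anchor: Jan 1, 1968. With p = 1968 - 1 = 1967: (p + p//4 - p//100 + p//400) mod 7 = (1967 + 491 - 19 + 4) mod 7 = 2443 mod 7 = 0 -> Monday (Mon=0 ... Sun=6)
Days before April (Jan-Mar): 91; April 1 index = (0 + 91) mod 7 = 0 -> Monday
Last day offset: 30 - 1 = 29 days
Weekday index = (0 + 29) mod 7 = 1

Tuesday, April 30


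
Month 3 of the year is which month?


Month 3 of 12

March


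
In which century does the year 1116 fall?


Century = (year - 1) // 100 + 1
= (1116 - 1) // 100 + 1
= 1115 // 100 + 1
= 11 + 1

12th century


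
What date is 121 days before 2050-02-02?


Start: 2050-02-02, subtract 121 days
Back 2 days from February 2 reaches January 31, 2050 -> 119 left
January 2050 has 31 days -> back to December 31, 2049 -> 88 left
December 2049 has 31 days -> back to November 30, 2049 -> 57 left
November 2049 has 30 days -> back to October 31, 2049 -> 27 left
October 2049: 31 - 27 = 4 -> lands on October 4

Result: 2049-10-04


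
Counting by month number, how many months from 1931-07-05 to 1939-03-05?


From July 1931 to March 1939
8 years * 12 = 96 months, minus 4 months = 92

92 months


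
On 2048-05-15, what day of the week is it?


Date: May 15, 2048
Anchor: Jan 1, 2048. With p = 2048 - 1 = 2047: (p + p//4 - p//100 + p//400) mod 7 = (2047 + 511 - 20 + 5) mod 7 = 2543 mod 7 = 2 -> Wednesday (Mon=0 ... Sun=6)
Days before May (Jan-Apr): 121; offset = 121 + 15 - 1 = 135
Weekday index = (2 + 135) mod 7 = 4

Day of the week: Friday


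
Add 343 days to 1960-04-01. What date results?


Start: 1960-04-01, add 343 days
April 1960 has 30 days: 30 - 1 = 29 days to April 30 -> 314 left
May 1960 has 31 days -> 283 left
June 1960 has 30 days -> 253 left
July 1960 has 31 days -> 222 left
August 1960 has 31 days -> 191 left
September 1960 has 30 days -> 161 left
October 1960 has 31 days -> 130 left
November 1960 has 30 days -> 100 left
December 1960 has 31 days -> 69 left
January 1961 has 31 days -> 38 left
February 1961 has 28 days -> 10 left
March 1961: 10 <= 31 -> lands on March 10

Result: 1961-03-10


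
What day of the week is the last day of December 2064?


December 2064 has 31 days
Anchor: Jan 1, 2064. With p = 2064 - 1 = 2063: (p + p//4 - p//100 + p//400) mod 7 = (2063 + 515 - 20 + 5) mod 7 = 2563 mod 7 = 1 -> Tuesday (Mon=0 ... Sun=6)
Days before December (Jan-Nov): 335; December 1 index = (1 + 335) mod 7 = 0 -> Monday
Last day offset: 31 - 1 = 30 days
Weekday index = (0 + 30) mod 7 = 2

Wednesday, December 31


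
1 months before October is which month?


October is month 10
10 - 1 = 9

September


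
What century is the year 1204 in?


Century = (year - 1) // 100 + 1
= (1204 - 1) // 100 + 1
= 1203 // 100 + 1
= 12 + 1

13th century


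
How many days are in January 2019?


January 2019

31 days


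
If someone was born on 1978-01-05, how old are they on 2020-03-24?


Birth: 1978-01-05
Reference: 2020-03-24
Year difference: 2020 - 1978 = 42

42 years old


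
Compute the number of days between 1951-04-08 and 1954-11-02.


From 1951-04-08 to 1954-11-02
1951-04-08: days before April = 31 + 28 + 31 = 90 (1951 is not a leap year); day of year = 90 + 8 = 98
1954-11-02: days before November = 31 + 28 + 31 + 30 + 31 + 30 + 31 + 31 + 30 + 31 = 304 (1954 is not a leap year); day of year = 304 + 2 = 306
Rest of 1951: 365 - 98 = 267
Full years 1952 (366), 1953 (365): 731
Total = 267 + 731 + 306 = 1304

1304 days
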